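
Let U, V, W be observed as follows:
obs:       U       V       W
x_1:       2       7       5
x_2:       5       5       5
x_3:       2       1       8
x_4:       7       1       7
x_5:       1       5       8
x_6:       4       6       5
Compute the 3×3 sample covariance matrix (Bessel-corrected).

Step 1 — column means:
  mean(U) = (2 + 5 + 2 + 7 + 1 + 4) / 6 = 21/6 = 3.5
  mean(V) = (7 + 5 + 1 + 1 + 5 + 6) / 6 = 25/6 = 4.1667
  mean(W) = (5 + 5 + 8 + 7 + 8 + 5) / 6 = 38/6 = 6.3333

Step 2 — sample covariance S[i,j] = (1/(n-1)) · Σ_k (x_{k,i} - mean_i) · (x_{k,j} - mean_j), with n-1 = 5.
  S[U,U] = ((-1.5)·(-1.5) + (1.5)·(1.5) + (-1.5)·(-1.5) + (3.5)·(3.5) + (-2.5)·(-2.5) + (0.5)·(0.5)) / 5 = 25.5/5 = 5.1
  S[U,V] = ((-1.5)·(2.8333) + (1.5)·(0.8333) + (-1.5)·(-3.1667) + (3.5)·(-3.1667) + (-2.5)·(0.8333) + (0.5)·(1.8333)) / 5 = -10.5/5 = -2.1
  S[U,W] = ((-1.5)·(-1.3333) + (1.5)·(-1.3333) + (-1.5)·(1.6667) + (3.5)·(0.6667) + (-2.5)·(1.6667) + (0.5)·(-1.3333)) / 5 = -5/5 = -1
  S[V,V] = ((2.8333)·(2.8333) + (0.8333)·(0.8333) + (-3.1667)·(-3.1667) + (-3.1667)·(-3.1667) + (0.8333)·(0.8333) + (1.8333)·(1.8333)) / 5 = 32.8333/5 = 6.5667
  S[V,W] = ((2.8333)·(-1.3333) + (0.8333)·(-1.3333) + (-3.1667)·(1.6667) + (-3.1667)·(0.6667) + (0.8333)·(1.6667) + (1.8333)·(-1.3333)) / 5 = -13.3333/5 = -2.6667
  S[W,W] = ((-1.3333)·(-1.3333) + (-1.3333)·(-1.3333) + (1.6667)·(1.6667) + (0.6667)·(0.6667) + (1.6667)·(1.6667) + (-1.3333)·(-1.3333)) / 5 = 11.3333/5 = 2.2667

S is symmetric (S[j,i] = S[i,j]). Assembling:

S = [[5.1, -2.1, -1],
 [-2.1, 6.5667, -2.6667],
 [-1, -2.6667, 2.2667]]


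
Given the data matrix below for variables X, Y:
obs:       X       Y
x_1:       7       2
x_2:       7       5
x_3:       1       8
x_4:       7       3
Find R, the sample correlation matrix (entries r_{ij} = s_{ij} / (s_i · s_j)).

Step 1 — column means:
  mean(X) = (7 + 7 + 1 + 7) / 4 = 22/4 = 5.5
  mean(Y) = (2 + 5 + 8 + 3) / 4 = 18/4 = 4.5

Step 2 — sample variances and covariances s[i,j] = (1/(n-1)) · Σ_k (x_{k,i} - mean_i) · (x_{k,j} - mean_j), with n-1 = 3:
  s[X,X] = ((1.5)·(1.5) + (1.5)·(1.5) + (-4.5)·(-4.5) + (1.5)·(1.5)) / 3 = 27/3 = 9
  s[X,Y] = ((1.5)·(-2.5) + (1.5)·(0.5) + (-4.5)·(3.5) + (1.5)·(-1.5)) / 3 = -21/3 = -7
  s[Y,Y] = ((-2.5)·(-2.5) + (0.5)·(0.5) + (3.5)·(3.5) + (-1.5)·(-1.5)) / 3 = 21/3 = 7
  Sample standard deviations s_i = √(s[i,i]):
  s(X) = √(9) = 3
  s(Y) = √(7) = 2.6458

Step 3 — r_{ij} = s_{ij} / (s_i · s_j):
  r[X,X] = 1 (diagonal).
  r[X,Y] = -7 / (3 · 2.6458) = -7 / 7.9373 = -0.8819
  r[Y,Y] = 1 (diagonal).

R is symmetric with unit diagonal. Assembling:

R = [[1, -0.8819],
 [-0.8819, 1]]


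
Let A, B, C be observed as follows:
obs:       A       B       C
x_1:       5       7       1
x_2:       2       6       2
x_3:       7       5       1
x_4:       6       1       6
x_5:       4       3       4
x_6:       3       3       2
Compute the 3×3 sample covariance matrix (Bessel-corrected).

Step 1 — column means:
  mean(A) = (5 + 2 + 7 + 6 + 4 + 3) / 6 = 27/6 = 4.5
  mean(B) = (7 + 6 + 5 + 1 + 3 + 3) / 6 = 25/6 = 4.1667
  mean(C) = (1 + 2 + 1 + 6 + 4 + 2) / 6 = 16/6 = 2.6667

Step 2 — sample covariance S[i,j] = (1/(n-1)) · Σ_k (x_{k,i} - mean_i) · (x_{k,j} - mean_j), with n-1 = 5.
  S[A,A] = ((0.5)·(0.5) + (-2.5)·(-2.5) + (2.5)·(2.5) + (1.5)·(1.5) + (-0.5)·(-0.5) + (-1.5)·(-1.5)) / 5 = 17.5/5 = 3.5
  S[A,B] = ((0.5)·(2.8333) + (-2.5)·(1.8333) + (2.5)·(0.8333) + (1.5)·(-3.1667) + (-0.5)·(-1.1667) + (-1.5)·(-1.1667)) / 5 = -3.5/5 = -0.7
  S[A,C] = ((0.5)·(-1.6667) + (-2.5)·(-0.6667) + (2.5)·(-1.6667) + (1.5)·(3.3333) + (-0.5)·(1.3333) + (-1.5)·(-0.6667)) / 5 = 2/5 = 0.4
  S[B,B] = ((2.8333)·(2.8333) + (1.8333)·(1.8333) + (0.8333)·(0.8333) + (-3.1667)·(-3.1667) + (-1.1667)·(-1.1667) + (-1.1667)·(-1.1667)) / 5 = 24.8333/5 = 4.9667
  S[B,C] = ((2.8333)·(-1.6667) + (1.8333)·(-0.6667) + (0.8333)·(-1.6667) + (-3.1667)·(3.3333) + (-1.1667)·(1.3333) + (-1.1667)·(-0.6667)) / 5 = -18.6667/5 = -3.7333
  S[C,C] = ((-1.6667)·(-1.6667) + (-0.6667)·(-0.6667) + (-1.6667)·(-1.6667) + (3.3333)·(3.3333) + (1.3333)·(1.3333) + (-0.6667)·(-0.6667)) / 5 = 19.3333/5 = 3.8667

S is symmetric (S[j,i] = S[i,j]). Assembling:

S = [[3.5, -0.7, 0.4],
 [-0.7, 4.9667, -3.7333],
 [0.4, -3.7333, 3.8667]]


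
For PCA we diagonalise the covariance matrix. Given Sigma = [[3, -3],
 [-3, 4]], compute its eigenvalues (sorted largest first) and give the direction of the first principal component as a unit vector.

Step 1 — characteristic polynomial of 2×2 Sigma:
  det(Sigma - λI) = λ² - trace · λ + det = 0.
  trace = 3 + 4 = 7, det = 3·4 - (-3)² = 3.
Step 2 — discriminant:
  Δ = trace² - 4·det = 49 - 12 = 37.
Step 3 — eigenvalues:
  λ = (trace ± √Δ)/2 = (7 ± 6.0828)/2,
  λ_1 = 6.5414,  λ_2 = 0.4586.

Step 4 — unit eigenvector for λ_1: solve (Sigma - λ_1 I)v = 0. First row:
  (3 - 6.5414)·v_x + (-3)·v_y = 0, i.e. (-3.5414)·v_x + (-3)·v_y = 0,
  so v ∝ (b, λ_1 - a) = (-3, 3.5414); multiply by -1 so the first entry is positive: u = (3, -3.5414).
  ||u|| = √((3)² + (-3.5414)²) = √(21.5414) ≈ 4.6413,
  v_1 = u/||u|| ≈ (0.6464, -0.763) (||v_1|| = 1).

λ_1 = 6.5414,  λ_2 = 0.4586;  v_1 ≈ (0.6464, -0.763)


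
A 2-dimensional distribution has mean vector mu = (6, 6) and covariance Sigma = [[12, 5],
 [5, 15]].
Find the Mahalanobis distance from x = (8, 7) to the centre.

Step 1 — centre the observation: (x - mu) = (2, 1).

Step 2 — invert Sigma. det(Sigma) = 12·15 - (5)² = 155.
  Sigma^{-1} = (1/det) · [[d, -b], [-b, a]] = [[0.0968, -0.0323],
 [-0.0323, 0.0774]].

Step 3 — form the quadratic (x - mu)^T · Sigma^{-1} · (x - mu):
  Sigma^{-1} · (x - mu) = (0.1613, 0.0129).
  (x - mu)^T · [Sigma^{-1} · (x - mu)] = (2)·(0.1613) + (1)·(0.0129) = 0.3355.

Step 4 — take square root: d = √(0.3355) ≈ 0.5792.

d(x, mu) = √(0.3355) ≈ 0.5792


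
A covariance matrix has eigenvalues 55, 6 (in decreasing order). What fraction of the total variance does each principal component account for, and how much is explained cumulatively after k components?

Step 1 — total variance = trace(Sigma) = Σ λ_i = 55 + 6 = 61.

Step 2 — fraction explained by component i = λ_i / Σ λ:
  PC1: 55/61 = 0.9016
  PC2: 6/61 = 0.0984

Step 3 — cumulative fraction after k components = (λ_1 + ... + λ_k) / Σ λ:
  k = 1: 55/61 = 0.9016
  k = 2: (55 + 6)/61 = 61/61 = 1

Summary (fraction, with percent):

explained: PC1 0.9016 (90.16%), PC2 0.0984 (9.84%);  cumulative: 0.9016, 1


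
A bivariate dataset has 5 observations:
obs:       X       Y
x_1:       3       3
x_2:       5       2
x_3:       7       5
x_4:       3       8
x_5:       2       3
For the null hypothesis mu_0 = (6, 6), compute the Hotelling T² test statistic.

Step 1 — sample mean vector:
  mean(X) = (3 + 5 + 7 + 3 + 2) / 5 = 20/5 = 4
  mean(Y) = (3 + 2 + 5 + 8 + 3) / 5 = 21/5 = 4.2
  x̄ = (4, 4.2),  deviation x̄ - mu_0 = (4, 4.2) - (6, 6) = (-2, -1.8).

Step 2 — sample covariance matrix, S[i,j] = (1/(n-1)) · Σ_k (x_{k,i} - mean_i) · (x_{k,j} - mean_j), divisor n-1 = 4:
  S[X,X] = ((-1)·(-1) + (1)·(1) + (3)·(3) + (-1)·(-1) + (-2)·(-2)) / 4 = 16/4 = 4
  S[X,Y] = ((-1)·(-1.2) + (1)·(-2.2) + (3)·(0.8) + (-1)·(3.8) + (-2)·(-1.2)) / 4 = 0/4 = 0
  S[Y,Y] = ((-1.2)·(-1.2) + (-2.2)·(-2.2) + (0.8)·(0.8) + (3.8)·(3.8) + (-1.2)·(-1.2)) / 4 = 22.8/4 = 5.7
  S = [[4, 0],
 [0, 5.7]].

Step 3 — invert S. det(S) = 4·5.7 - (0)² = 22.8.
  S^{-1} = (1/det) · [[d, -b], [-b, a]] = [[0.25, 0],
 [0, 0.1754]].

Step 4 — quadratic form (x̄ - mu_0)^T · S^{-1} · (x̄ - mu_0):
  S^{-1} · (x̄ - mu_0) = (-0.5, -0.3158),
  (x̄ - mu_0)^T · [...] = (-2)·(-0.5) + (-1.8)·(-0.3158) = 1.5684.

Step 5 — scale by n: T² = 5 · 1.5684 = 7.8421.

T² ≈ 7.8421


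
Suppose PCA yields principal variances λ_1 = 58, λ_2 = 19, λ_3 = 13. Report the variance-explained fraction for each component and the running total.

Step 1 — total variance = trace(Sigma) = Σ λ_i = 58 + 19 + 13 = 90.

Step 2 — fraction explained by component i = λ_i / Σ λ:
  PC1: 58/90 = 0.6444
  PC2: 19/90 = 0.2111
  PC3: 13/90 = 0.1444

Step 3 — cumulative fraction after k components = (λ_1 + ... + λ_k) / Σ λ:
  k = 1: 58/90 = 0.6444
  k = 2: (58 + 19)/90 = 77/90 = 0.8556
  k = 3: (58 + 19 + 13)/90 = 90/90 = 1

Summary (fraction, with percent):

explained: PC1 0.6444 (64.44%), PC2 0.2111 (21.11%), PC3 0.1444 (14.44%);  cumulative: 0.6444, 0.8556, 1


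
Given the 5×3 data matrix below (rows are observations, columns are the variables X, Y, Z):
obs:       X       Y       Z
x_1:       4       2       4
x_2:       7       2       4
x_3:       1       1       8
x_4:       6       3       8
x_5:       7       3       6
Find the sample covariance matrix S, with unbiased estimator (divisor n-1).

Step 1 — column means:
  mean(X) = (4 + 7 + 1 + 6 + 7) / 5 = 25/5 = 5
  mean(Y) = (2 + 2 + 1 + 3 + 3) / 5 = 11/5 = 2.2
  mean(Z) = (4 + 4 + 8 + 8 + 6) / 5 = 30/5 = 6

Step 2 — sample covariance S[i,j] = (1/(n-1)) · Σ_k (x_{k,i} - mean_i) · (x_{k,j} - mean_j), with n-1 = 4.
  S[X,X] = ((-1)·(-1) + (2)·(2) + (-4)·(-4) + (1)·(1) + (2)·(2)) / 4 = 26/4 = 6.5
  S[X,Y] = ((-1)·(-0.2) + (2)·(-0.2) + (-4)·(-1.2) + (1)·(0.8) + (2)·(0.8)) / 4 = 7/4 = 1.75
  S[X,Z] = ((-1)·(-2) + (2)·(-2) + (-4)·(2) + (1)·(2) + (2)·(0)) / 4 = -8/4 = -2
  S[Y,Y] = ((-0.2)·(-0.2) + (-0.2)·(-0.2) + (-1.2)·(-1.2) + (0.8)·(0.8) + (0.8)·(0.8)) / 4 = 2.8/4 = 0.7
  S[Y,Z] = ((-0.2)·(-2) + (-0.2)·(-2) + (-1.2)·(2) + (0.8)·(2) + (0.8)·(0)) / 4 = 0/4 = 0
  S[Z,Z] = ((-2)·(-2) + (-2)·(-2) + (2)·(2) + (2)·(2) + (0)·(0)) / 4 = 16/4 = 4

S is symmetric (S[j,i] = S[i,j]). Assembling:

S = [[6.5, 1.75, -2],
 [1.75, 0.7, 0],
 [-2, 0, 4]]


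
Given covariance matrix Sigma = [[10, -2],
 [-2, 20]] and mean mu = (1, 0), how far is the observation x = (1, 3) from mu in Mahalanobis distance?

Step 1 — centre the observation: (x - mu) = (0, 3).

Step 2 — invert Sigma. det(Sigma) = 10·20 - (-2)² = 196.
  Sigma^{-1} = (1/det) · [[d, -b], [-b, a]] = [[0.102, 0.0102],
 [0.0102, 0.051]].

Step 3 — form the quadratic (x - mu)^T · Sigma^{-1} · (x - mu):
  Sigma^{-1} · (x - mu) = (0.0306, 0.1531).
  (x - mu)^T · [Sigma^{-1} · (x - mu)] = (0)·(0.0306) + (3)·(0.1531) = 0.4592.

Step 4 — take square root: d = √(0.4592) ≈ 0.6776.

d(x, mu) = √(0.4592) ≈ 0.6776


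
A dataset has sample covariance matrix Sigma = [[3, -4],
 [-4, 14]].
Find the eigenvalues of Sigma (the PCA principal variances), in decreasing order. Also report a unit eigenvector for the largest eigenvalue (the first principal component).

Step 1 — characteristic polynomial of 2×2 Sigma:
  det(Sigma - λI) = λ² - trace · λ + det = 0.
  trace = 3 + 14 = 17, det = 3·14 - (-4)² = 26.
Step 2 — discriminant:
  Δ = trace² - 4·det = 289 - 104 = 185.
Step 3 — eigenvalues:
  λ = (trace ± √Δ)/2 = (17 ± 13.6015)/2,
  λ_1 = 15.3007,  λ_2 = 1.6993.

Step 4 — unit eigenvector for λ_1: solve (Sigma - λ_1 I)v = 0. First row:
  (3 - 15.3007)·v_x + (-4)·v_y = 0, i.e. (-12.3007)·v_x + (-4)·v_y = 0,
  so v ∝ (b, λ_1 - a) = (-4, 12.3007); multiply by -1 so the first entry is positive: u = (4, -12.3007).
  ||u|| = √((4)² + (-12.3007)²) = √(167.3081) ≈ 12.9348,
  v_1 = u/||u|| ≈ (0.3092, -0.951) (||v_1|| = 1).

λ_1 = 15.3007,  λ_2 = 1.6993;  v_1 ≈ (0.3092, -0.951)


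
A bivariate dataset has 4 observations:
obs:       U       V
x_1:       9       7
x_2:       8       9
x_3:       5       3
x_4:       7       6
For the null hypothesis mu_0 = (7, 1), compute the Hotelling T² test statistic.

Step 1 — sample mean vector:
  mean(U) = (9 + 8 + 5 + 7) / 4 = 29/4 = 7.25
  mean(V) = (7 + 9 + 3 + 6) / 4 = 25/4 = 6.25
  x̄ = (7.25, 6.25),  deviation x̄ - mu_0 = (7.25, 6.25) - (7, 1) = (0.25, 5.25).

Step 2 — sample covariance matrix, S[i,j] = (1/(n-1)) · Σ_k (x_{k,i} - mean_i) · (x_{k,j} - mean_j), divisor n-1 = 3:
  S[U,U] = ((1.75)·(1.75) + (0.75)·(0.75) + (-2.25)·(-2.25) + (-0.25)·(-0.25)) / 3 = 8.75/3 = 2.9167
  S[U,V] = ((1.75)·(0.75) + (0.75)·(2.75) + (-2.25)·(-3.25) + (-0.25)·(-0.25)) / 3 = 10.75/3 = 3.5833
  S[V,V] = ((0.75)·(0.75) + (2.75)·(2.75) + (-3.25)·(-3.25) + (-0.25)·(-0.25)) / 3 = 18.75/3 = 6.25
  S = [[2.9167, 3.5833],
 [3.5833, 6.25]].

Step 3 — invert S. det(S) = 2.9167·6.25 - (3.5833)² = 5.3889.
  S^{-1} = (1/det) · [[d, -b], [-b, a]] = [[1.1598, -0.6649],
 [-0.6649, 0.5412]].

Step 4 — quadratic form (x̄ - mu_0)^T · S^{-1} · (x̄ - mu_0):
  S^{-1} · (x̄ - mu_0) = (-3.201, 2.6753),
  (x̄ - mu_0)^T · [...] = (0.25)·(-3.201) + (5.25)·(2.6753) = 13.2448.

Step 5 — scale by n: T² = 4 · 13.2448 = 52.9794.

T² ≈ 52.9794


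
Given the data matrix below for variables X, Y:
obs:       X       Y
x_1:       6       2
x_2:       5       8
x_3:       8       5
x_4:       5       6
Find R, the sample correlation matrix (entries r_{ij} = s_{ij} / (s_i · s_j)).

Step 1 — column means:
  mean(X) = (6 + 5 + 8 + 5) / 4 = 24/4 = 6
  mean(Y) = (2 + 8 + 5 + 6) / 4 = 21/4 = 5.25

Step 2 — sample variances and covariances s[i,j] = (1/(n-1)) · Σ_k (x_{k,i} - mean_i) · (x_{k,j} - mean_j), with n-1 = 3:
  s[X,X] = ((0)·(0) + (-1)·(-1) + (2)·(2) + (-1)·(-1)) / 3 = 6/3 = 2
  s[X,Y] = ((0)·(-3.25) + (-1)·(2.75) + (2)·(-0.25) + (-1)·(0.75)) / 3 = -4/3 = -1.3333
  s[Y,Y] = ((-3.25)·(-3.25) + (2.75)·(2.75) + (-0.25)·(-0.25) + (0.75)·(0.75)) / 3 = 18.75/3 = 6.25
  Sample standard deviations s_i = √(s[i,i]):
  s(X) = √(2) = 1.4142
  s(Y) = √(6.25) = 2.5

Step 3 — r_{ij} = s_{ij} / (s_i · s_j):
  r[X,X] = 1 (diagonal).
  r[X,Y] = -1.3333 / (1.4142 · 2.5) = -1.3333 / 3.5355 = -0.3771
  r[Y,Y] = 1 (diagonal).

R is symmetric with unit diagonal. Assembling:

R = [[1, -0.3771],
 [-0.3771, 1]]


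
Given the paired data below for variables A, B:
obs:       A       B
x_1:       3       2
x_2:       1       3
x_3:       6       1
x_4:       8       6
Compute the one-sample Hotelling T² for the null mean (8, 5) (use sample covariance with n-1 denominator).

Step 1 — sample mean vector:
  mean(A) = (3 + 1 + 6 + 8) / 4 = 18/4 = 4.5
  mean(B) = (2 + 3 + 1 + 6) / 4 = 12/4 = 3
  x̄ = (4.5, 3),  deviation x̄ - mu_0 = (4.5, 3) - (8, 5) = (-3.5, -2).

Step 2 — sample covariance matrix, S[i,j] = (1/(n-1)) · Σ_k (x_{k,i} - mean_i) · (x_{k,j} - mean_j), divisor n-1 = 3:
  S[A,A] = ((-1.5)·(-1.5) + (-3.5)·(-3.5) + (1.5)·(1.5) + (3.5)·(3.5)) / 3 = 29/3 = 9.6667
  S[A,B] = ((-1.5)·(-1) + (-3.5)·(0) + (1.5)·(-2) + (3.5)·(3)) / 3 = 9/3 = 3
  S[B,B] = ((-1)·(-1) + (0)·(0) + (-2)·(-2) + (3)·(3)) / 3 = 14/3 = 4.6667
  S = [[9.6667, 3],
 [3, 4.6667]].

Step 3 — invert S. det(S) = 9.6667·4.6667 - (3)² = 36.1111.
  S^{-1} = (1/det) · [[d, -b], [-b, a]] = [[0.1292, -0.0831],
 [-0.0831, 0.2677]].

Step 4 — quadratic form (x̄ - mu_0)^T · S^{-1} · (x̄ - mu_0):
  S^{-1} · (x̄ - mu_0) = (-0.2862, -0.2446),
  (x̄ - mu_0)^T · [...] = (-3.5)·(-0.2862) + (-2)·(-0.2446) = 1.4908.

Step 5 — scale by n: T² = 4 · 1.4908 = 5.9631.

T² ≈ 5.9631


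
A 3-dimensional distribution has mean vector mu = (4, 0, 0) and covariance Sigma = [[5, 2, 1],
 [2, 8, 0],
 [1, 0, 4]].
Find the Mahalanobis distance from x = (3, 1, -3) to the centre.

Step 1 — centre the observation: (x - mu) = (-1, 1, -3).

Step 2 — invert Sigma (cofactor / det for 3×3, or solve directly):
  Sigma^{-1} = [[0.2353, -0.0588, -0.0588],
 [-0.0588, 0.1397, 0.0147],
 [-0.0588, 0.0147, 0.2647]].

Step 3 — form the quadratic (x - mu)^T · Sigma^{-1} · (x - mu):
  Sigma^{-1} · (x - mu) = (-0.1176, 0.1544, -0.7206).
  (x - mu)^T · [Sigma^{-1} · (x - mu)] = (-1)·(-0.1176) + (1)·(0.1544) + (-3)·(-0.7206) = 2.4338.

Step 4 — take square root: d = √(2.4338) ≈ 1.5601.

d(x, mu) = √(2.4338) ≈ 1.5601


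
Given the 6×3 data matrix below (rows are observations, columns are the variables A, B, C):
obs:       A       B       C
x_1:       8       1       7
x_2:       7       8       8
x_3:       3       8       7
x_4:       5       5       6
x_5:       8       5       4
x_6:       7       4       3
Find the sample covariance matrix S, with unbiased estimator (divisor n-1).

Step 1 — column means:
  mean(A) = (8 + 7 + 3 + 5 + 8 + 7) / 6 = 38/6 = 6.3333
  mean(B) = (1 + 8 + 8 + 5 + 5 + 4) / 6 = 31/6 = 5.1667
  mean(C) = (7 + 8 + 7 + 6 + 4 + 3) / 6 = 35/6 = 5.8333

Step 2 — sample covariance S[i,j] = (1/(n-1)) · Σ_k (x_{k,i} - mean_i) · (x_{k,j} - mean_j), with n-1 = 5.
  S[A,A] = ((1.6667)·(1.6667) + (0.6667)·(0.6667) + (-3.3333)·(-3.3333) + (-1.3333)·(-1.3333) + (1.6667)·(1.6667) + (0.6667)·(0.6667)) / 5 = 19.3333/5 = 3.8667
  S[A,B] = ((1.6667)·(-4.1667) + (0.6667)·(2.8333) + (-3.3333)·(2.8333) + (-1.3333)·(-0.1667) + (1.6667)·(-0.1667) + (0.6667)·(-1.1667)) / 5 = -15.3333/5 = -3.0667
  S[A,C] = ((1.6667)·(1.1667) + (0.6667)·(2.1667) + (-3.3333)·(1.1667) + (-1.3333)·(0.1667) + (1.6667)·(-1.8333) + (0.6667)·(-2.8333)) / 5 = -5.6667/5 = -1.1333
  S[B,B] = ((-4.1667)·(-4.1667) + (2.8333)·(2.8333) + (2.8333)·(2.8333) + (-0.1667)·(-0.1667) + (-0.1667)·(-0.1667) + (-1.1667)·(-1.1667)) / 5 = 34.8333/5 = 6.9667
  S[B,C] = ((-4.1667)·(1.1667) + (2.8333)·(2.1667) + (2.8333)·(1.1667) + (-0.1667)·(0.1667) + (-0.1667)·(-1.8333) + (-1.1667)·(-2.8333)) / 5 = 8.1667/5 = 1.6333
  S[C,C] = ((1.1667)·(1.1667) + (2.1667)·(2.1667) + (1.1667)·(1.1667) + (0.1667)·(0.1667) + (-1.8333)·(-1.8333) + (-2.8333)·(-2.8333)) / 5 = 18.8333/5 = 3.7667

S is symmetric (S[j,i] = S[i,j]). Assembling:

S = [[3.8667, -3.0667, -1.1333],
 [-3.0667, 6.9667, 1.6333],
 [-1.1333, 1.6333, 3.7667]]


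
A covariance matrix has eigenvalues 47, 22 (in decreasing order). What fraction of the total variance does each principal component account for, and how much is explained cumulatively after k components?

Step 1 — total variance = trace(Sigma) = Σ λ_i = 47 + 22 = 69.

Step 2 — fraction explained by component i = λ_i / Σ λ:
  PC1: 47/69 = 0.6812
  PC2: 22/69 = 0.3188

Step 3 — cumulative fraction after k components = (λ_1 + ... + λ_k) / Σ λ:
  k = 1: 47/69 = 0.6812
  k = 2: (47 + 22)/69 = 69/69 = 1

Summary (fraction, with percent):

explained: PC1 0.6812 (68.12%), PC2 0.3188 (31.88%);  cumulative: 0.6812, 1


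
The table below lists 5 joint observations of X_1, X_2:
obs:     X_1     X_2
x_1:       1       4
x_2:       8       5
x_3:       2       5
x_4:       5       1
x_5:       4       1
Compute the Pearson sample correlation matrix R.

Step 1 — column means:
  mean(X_1) = (1 + 8 + 2 + 5 + 4) / 5 = 20/5 = 4
  mean(X_2) = (4 + 5 + 5 + 1 + 1) / 5 = 16/5 = 3.2

Step 2 — sample variances and covariances s[i,j] = (1/(n-1)) · Σ_k (x_{k,i} - mean_i) · (x_{k,j} - mean_j), with n-1 = 4:
  s[X_1,X_1] = ((-3)·(-3) + (4)·(4) + (-2)·(-2) + (1)·(1) + (0)·(0)) / 4 = 30/4 = 7.5
  s[X_1,X_2] = ((-3)·(0.8) + (4)·(1.8) + (-2)·(1.8) + (1)·(-2.2) + (0)·(-2.2)) / 4 = -1/4 = -0.25
  s[X_2,X_2] = ((0.8)·(0.8) + (1.8)·(1.8) + (1.8)·(1.8) + (-2.2)·(-2.2) + (-2.2)·(-2.2)) / 4 = 16.8/4 = 4.2
  Sample standard deviations s_i = √(s[i,i]):
  s(X_1) = √(7.5) = 2.7386
  s(X_2) = √(4.2) = 2.0494

Step 3 — r_{ij} = s_{ij} / (s_i · s_j):
  r[X_1,X_1] = 1 (diagonal).
  r[X_1,X_2] = -0.25 / (2.7386 · 2.0494) = -0.25 / 5.6125 = -0.0445
  r[X_2,X_2] = 1 (diagonal).

R is symmetric with unit diagonal. Assembling:

R = [[1, -0.0445],
 [-0.0445, 1]]


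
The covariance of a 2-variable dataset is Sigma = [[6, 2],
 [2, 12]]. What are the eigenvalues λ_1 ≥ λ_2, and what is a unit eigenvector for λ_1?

Step 1 — characteristic polynomial of 2×2 Sigma:
  det(Sigma - λI) = λ² - trace · λ + det = 0.
  trace = 6 + 12 = 18, det = 6·12 - (2)² = 68.
Step 2 — discriminant:
  Δ = trace² - 4·det = 324 - 272 = 52.
Step 3 — eigenvalues:
  λ = (trace ± √Δ)/2 = (18 ± 7.2111)/2,
  λ_1 = 12.6056,  λ_2 = 5.3944.

Step 4 — unit eigenvector for λ_1: solve (Sigma - λ_1 I)v = 0. First row:
  (6 - 12.6056)·v_x + (2)·v_y = 0, i.e. (-6.6056)·v_x + (2)·v_y = 0,
  so v ∝ (b, λ_1 - a) = (2, 6.6056) = u.
  ||u|| = √((2)² + (6.6056)²) = √(47.6333) ≈ 6.9017,
  v_1 = u/||u|| ≈ (0.2898, 0.9571) (||v_1|| = 1).

λ_1 = 12.6056,  λ_2 = 5.3944;  v_1 ≈ (0.2898, 0.9571)


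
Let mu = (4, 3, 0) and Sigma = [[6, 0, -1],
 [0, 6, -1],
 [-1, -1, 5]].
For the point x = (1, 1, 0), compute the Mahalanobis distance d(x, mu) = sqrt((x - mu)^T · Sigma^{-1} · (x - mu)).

Step 1 — centre the observation: (x - mu) = (-3, -2, 0).

Step 2 — invert Sigma (cofactor / det for 3×3, or solve directly):
  Sigma^{-1} = [[0.1726, 0.006, 0.0357],
 [0.006, 0.1726, 0.0357],
 [0.0357, 0.0357, 0.2143]].

Step 3 — form the quadratic (x - mu)^T · Sigma^{-1} · (x - mu):
  Sigma^{-1} · (x - mu) = (-0.5298, -0.3631, -0.1786).
  (x - mu)^T · [Sigma^{-1} · (x - mu)] = (-3)·(-0.5298) + (-2)·(-0.3631) + (0)·(-0.1786) = 2.3155.

Step 4 — take square root: d = √(2.3155) ≈ 1.5217.

d(x, mu) = √(2.3155) ≈ 1.5217


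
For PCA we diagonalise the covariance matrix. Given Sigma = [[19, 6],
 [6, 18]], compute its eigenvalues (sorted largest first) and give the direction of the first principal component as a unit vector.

Step 1 — characteristic polynomial of 2×2 Sigma:
  det(Sigma - λI) = λ² - trace · λ + det = 0.
  trace = 19 + 18 = 37, det = 19·18 - (6)² = 306.
Step 2 — discriminant:
  Δ = trace² - 4·det = 1369 - 1224 = 145.
Step 3 — eigenvalues:
  λ = (trace ± √Δ)/2 = (37 ± 12.0416)/2,
  λ_1 = 24.5208,  λ_2 = 12.4792.

Step 4 — unit eigenvector for λ_1: solve (Sigma - λ_1 I)v = 0. First row:
  (19 - 24.5208)·v_x + (6)·v_y = 0, i.e. (-5.5208)·v_x + (6)·v_y = 0,
  so v ∝ (b, λ_1 - a) = (6, 5.5208) = u.
  ||u|| = √((6)² + (5.5208)²) = √(66.4792) ≈ 8.1535,
  v_1 = u/||u|| ≈ (0.7359, 0.6771) (||v_1|| = 1).

λ_1 = 24.5208,  λ_2 = 12.4792;  v_1 ≈ (0.7359, 0.6771)


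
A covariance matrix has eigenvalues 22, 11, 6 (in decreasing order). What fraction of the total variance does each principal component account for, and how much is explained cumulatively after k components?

Step 1 — total variance = trace(Sigma) = Σ λ_i = 22 + 11 + 6 = 39.

Step 2 — fraction explained by component i = λ_i / Σ λ:
  PC1: 22/39 = 0.5641
  PC2: 11/39 = 0.2821
  PC3: 6/39 = 0.1538

Step 3 — cumulative fraction after k components = (λ_1 + ... + λ_k) / Σ λ:
  k = 1: 22/39 = 0.5641
  k = 2: (22 + 11)/39 = 33/39 = 0.8462
  k = 3: (22 + 11 + 6)/39 = 39/39 = 1

Summary (fraction, with percent):

explained: PC1 0.5641 (56.41%), PC2 0.2821 (28.21%), PC3 0.1538 (15.38%);  cumulative: 0.5641, 0.8462, 1


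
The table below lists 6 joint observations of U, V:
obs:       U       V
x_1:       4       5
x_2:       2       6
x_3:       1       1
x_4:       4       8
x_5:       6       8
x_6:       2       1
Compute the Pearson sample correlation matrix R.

Step 1 — column means:
  mean(U) = (4 + 2 + 1 + 4 + 6 + 2) / 6 = 19/6 = 3.1667
  mean(V) = (5 + 6 + 1 + 8 + 8 + 1) / 6 = 29/6 = 4.8333

Step 2 — sample variances and covariances s[i,j] = (1/(n-1)) · Σ_k (x_{k,i} - mean_i) · (x_{k,j} - mean_j), with n-1 = 5:
  s[U,U] = ((0.8333)·(0.8333) + (-1.1667)·(-1.1667) + (-2.1667)·(-2.1667) + (0.8333)·(0.8333) + (2.8333)·(2.8333) + (-1.1667)·(-1.1667)) / 5 = 16.8333/5 = 3.3667
  s[U,V] = ((0.8333)·(0.1667) + (-1.1667)·(1.1667) + (-2.1667)·(-3.8333) + (0.8333)·(3.1667) + (2.8333)·(3.1667) + (-1.1667)·(-3.8333)) / 5 = 23.1667/5 = 4.6333
  s[V,V] = ((0.1667)·(0.1667) + (1.1667)·(1.1667) + (-3.8333)·(-3.8333) + (3.1667)·(3.1667) + (3.1667)·(3.1667) + (-3.8333)·(-3.8333)) / 5 = 50.8333/5 = 10.1667
  Sample standard deviations s_i = √(s[i,i]):
  s(U) = √(3.3667) = 1.8348
  s(V) = √(10.1667) = 3.1885

Step 3 — r_{ij} = s_{ij} / (s_i · s_j):
  r[U,U] = 1 (diagonal).
  r[U,V] = 4.6333 / (1.8348 · 3.1885) = 4.6333 / 5.8505 = 0.792
  r[V,V] = 1 (diagonal).

R is symmetric with unit diagonal. Assembling:

R = [[1, 0.792],
 [0.792, 1]]


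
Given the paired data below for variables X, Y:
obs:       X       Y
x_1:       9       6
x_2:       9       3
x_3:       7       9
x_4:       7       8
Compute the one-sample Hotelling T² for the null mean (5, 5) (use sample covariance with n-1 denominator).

Step 1 — sample mean vector:
  mean(X) = (9 + 9 + 7 + 7) / 4 = 32/4 = 8
  mean(Y) = (6 + 3 + 9 + 8) / 4 = 26/4 = 6.5
  x̄ = (8, 6.5),  deviation x̄ - mu_0 = (8, 6.5) - (5, 5) = (3, 1.5).

Step 2 — sample covariance matrix, S[i,j] = (1/(n-1)) · Σ_k (x_{k,i} - mean_i) · (x_{k,j} - mean_j), divisor n-1 = 3:
  S[X,X] = ((1)·(1) + (1)·(1) + (-1)·(-1) + (-1)·(-1)) / 3 = 4/3 = 1.3333
  S[X,Y] = ((1)·(-0.5) + (1)·(-3.5) + (-1)·(2.5) + (-1)·(1.5)) / 3 = -8/3 = -2.6667
  S[Y,Y] = ((-0.5)·(-0.5) + (-3.5)·(-3.5) + (2.5)·(2.5) + (1.5)·(1.5)) / 3 = 21/3 = 7
  S = [[1.3333, -2.6667],
 [-2.6667, 7]].

Step 3 — invert S. det(S) = 1.3333·7 - (-2.6667)² = 2.2222.
  S^{-1} = (1/det) · [[d, -b], [-b, a]] = [[3.15, 1.2],
 [1.2, 0.6]].

Step 4 — quadratic form (x̄ - mu_0)^T · S^{-1} · (x̄ - mu_0):
  S^{-1} · (x̄ - mu_0) = (11.25, 4.5),
  (x̄ - mu_0)^T · [...] = (3)·(11.25) + (1.5)·(4.5) = 40.5.

Step 5 — scale by n: T² = 4 · 40.5 = 162.

T² ≈ 162


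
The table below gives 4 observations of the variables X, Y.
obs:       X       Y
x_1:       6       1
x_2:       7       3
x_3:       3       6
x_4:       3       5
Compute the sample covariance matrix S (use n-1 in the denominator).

Step 1 — column means:
  mean(X) = (6 + 7 + 3 + 3) / 4 = 19/4 = 4.75
  mean(Y) = (1 + 3 + 6 + 5) / 4 = 15/4 = 3.75

Step 2 — sample covariance S[i,j] = (1/(n-1)) · Σ_k (x_{k,i} - mean_i) · (x_{k,j} - mean_j), with n-1 = 3.
  S[X,X] = ((1.25)·(1.25) + (2.25)·(2.25) + (-1.75)·(-1.75) + (-1.75)·(-1.75)) / 3 = 12.75/3 = 4.25
  S[X,Y] = ((1.25)·(-2.75) + (2.25)·(-0.75) + (-1.75)·(2.25) + (-1.75)·(1.25)) / 3 = -11.25/3 = -3.75
  S[Y,Y] = ((-2.75)·(-2.75) + (-0.75)·(-0.75) + (2.25)·(2.25) + (1.25)·(1.25)) / 3 = 14.75/3 = 4.9167

S is symmetric (S[j,i] = S[i,j]). Assembling:

S = [[4.25, -3.75],
 [-3.75, 4.9167]]


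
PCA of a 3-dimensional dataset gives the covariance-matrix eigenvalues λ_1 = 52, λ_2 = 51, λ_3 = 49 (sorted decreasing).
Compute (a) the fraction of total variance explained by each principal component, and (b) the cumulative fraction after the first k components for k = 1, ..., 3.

Step 1 — total variance = trace(Sigma) = Σ λ_i = 52 + 51 + 49 = 152.

Step 2 — fraction explained by component i = λ_i / Σ λ:
  PC1: 52/152 = 0.3421
  PC2: 51/152 = 0.3355
  PC3: 49/152 = 0.3224

Step 3 — cumulative fraction after k components = (λ_1 + ... + λ_k) / Σ λ:
  k = 1: 52/152 = 0.3421
  k = 2: (52 + 51)/152 = 103/152 = 0.6776
  k = 3: (52 + 51 + 49)/152 = 152/152 = 1

Summary (fraction, with percent):

explained: PC1 0.3421 (34.21%), PC2 0.3355 (33.55%), PC3 0.3224 (32.24%);  cumulative: 0.3421, 0.6776, 1


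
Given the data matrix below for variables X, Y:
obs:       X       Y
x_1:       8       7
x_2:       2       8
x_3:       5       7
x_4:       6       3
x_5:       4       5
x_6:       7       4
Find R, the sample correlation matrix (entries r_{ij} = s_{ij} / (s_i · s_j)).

Step 1 — column means:
  mean(X) = (8 + 2 + 5 + 6 + 4 + 7) / 6 = 32/6 = 5.3333
  mean(Y) = (7 + 8 + 7 + 3 + 5 + 4) / 6 = 34/6 = 5.6667

Step 2 — sample variances and covariances s[i,j] = (1/(n-1)) · Σ_k (x_{k,i} - mean_i) · (x_{k,j} - mean_j), with n-1 = 5:
  s[X,X] = ((2.6667)·(2.6667) + (-3.3333)·(-3.3333) + (-0.3333)·(-0.3333) + (0.6667)·(0.6667) + (-1.3333)·(-1.3333) + (1.6667)·(1.6667)) / 5 = 23.3333/5 = 4.6667
  s[X,Y] = ((2.6667)·(1.3333) + (-3.3333)·(2.3333) + (-0.3333)·(1.3333) + (0.6667)·(-2.6667) + (-1.3333)·(-0.6667) + (1.6667)·(-1.6667)) / 5 = -8.3333/5 = -1.6667
  s[Y,Y] = ((1.3333)·(1.3333) + (2.3333)·(2.3333) + (1.3333)·(1.3333) + (-2.6667)·(-2.6667) + (-0.6667)·(-0.6667) + (-1.6667)·(-1.6667)) / 5 = 19.3333/5 = 3.8667
  Sample standard deviations s_i = √(s[i,i]):
  s(X) = √(4.6667) = 2.1602
  s(Y) = √(3.8667) = 1.9664

Step 3 — r_{ij} = s_{ij} / (s_i · s_j):
  r[X,X] = 1 (diagonal).
  r[X,Y] = -1.6667 / (2.1602 · 1.9664) = -1.6667 / 4.2479 = -0.3924
  r[Y,Y] = 1 (diagonal).

R is symmetric with unit diagonal. Assembling:

R = [[1, -0.3924],
 [-0.3924, 1]]


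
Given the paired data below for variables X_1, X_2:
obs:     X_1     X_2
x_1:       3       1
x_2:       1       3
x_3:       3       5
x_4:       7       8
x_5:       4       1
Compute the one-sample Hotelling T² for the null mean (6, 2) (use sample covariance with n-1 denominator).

Step 1 — sample mean vector:
  mean(X_1) = (3 + 1 + 3 + 7 + 4) / 5 = 18/5 = 3.6
  mean(X_2) = (1 + 3 + 5 + 8 + 1) / 5 = 18/5 = 3.6
  x̄ = (3.6, 3.6),  deviation x̄ - mu_0 = (3.6, 3.6) - (6, 2) = (-2.4, 1.6).

Step 2 — sample covariance matrix, S[i,j] = (1/(n-1)) · Σ_k (x_{k,i} - mean_i) · (x_{k,j} - mean_j), divisor n-1 = 4:
  S[X_1,X_1] = ((-0.6)·(-0.6) + (-2.6)·(-2.6) + (-0.6)·(-0.6) + (3.4)·(3.4) + (0.4)·(0.4)) / 4 = 19.2/4 = 4.8
  S[X_1,X_2] = ((-0.6)·(-2.6) + (-2.6)·(-0.6) + (-0.6)·(1.4) + (3.4)·(4.4) + (0.4)·(-2.6)) / 4 = 16.2/4 = 4.05
  S[X_2,X_2] = ((-2.6)·(-2.6) + (-0.6)·(-0.6) + (1.4)·(1.4) + (4.4)·(4.4) + (-2.6)·(-2.6)) / 4 = 35.2/4 = 8.8
  S = [[4.8, 4.05],
 [4.05, 8.8]].

Step 3 — invert S. det(S) = 4.8·8.8 - (4.05)² = 25.8375.
  S^{-1} = (1/det) · [[d, -b], [-b, a]] = [[0.3406, -0.1567],
 [-0.1567, 0.1858]].

Step 4 — quadratic form (x̄ - mu_0)^T · S^{-1} · (x̄ - mu_0):
  S^{-1} · (x̄ - mu_0) = (-1.0682, 0.6734),
  (x̄ - mu_0)^T · [...] = (-2.4)·(-1.0682) + (1.6)·(0.6734) = 3.6412.

Step 5 — scale by n: T² = 5 · 3.6412 = 18.2061.

T² ≈ 18.2061


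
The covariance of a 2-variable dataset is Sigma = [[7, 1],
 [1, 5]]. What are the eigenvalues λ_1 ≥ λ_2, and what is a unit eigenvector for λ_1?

Step 1 — characteristic polynomial of 2×2 Sigma:
  det(Sigma - λI) = λ² - trace · λ + det = 0.
  trace = 7 + 5 = 12, det = 7·5 - (1)² = 34.
Step 2 — discriminant:
  Δ = trace² - 4·det = 144 - 136 = 8.
Step 3 — eigenvalues:
  λ = (trace ± √Δ)/2 = (12 ± 2.8284)/2,
  λ_1 = 7.4142,  λ_2 = 4.5858.

Step 4 — unit eigenvector for λ_1: solve (Sigma - λ_1 I)v = 0. First row:
  (7 - 7.4142)·v_x + (1)·v_y = 0, i.e. (-0.4142)·v_x + (1)·v_y = 0,
  so v ∝ (b, λ_1 - a) = (1, 0.4142) = u.
  ||u|| = √((1)² + (0.4142)²) = √(1.1716) ≈ 1.0824,
  v_1 = u/||u|| ≈ (0.9239, 0.3827) (||v_1|| = 1).

λ_1 = 7.4142,  λ_2 = 4.5858;  v_1 ≈ (0.9239, 0.3827)


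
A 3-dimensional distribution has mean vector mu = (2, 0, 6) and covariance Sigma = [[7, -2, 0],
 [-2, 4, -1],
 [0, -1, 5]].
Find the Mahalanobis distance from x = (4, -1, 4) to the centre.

Step 1 — centre the observation: (x - mu) = (2, -1, -2).

Step 2 — invert Sigma (cofactor / det for 3×3, or solve directly):
  Sigma^{-1} = [[0.1681, 0.0885, 0.0177],
 [0.0885, 0.3097, 0.0619],
 [0.0177, 0.0619, 0.2124]].

Step 3 — form the quadratic (x - mu)^T · Sigma^{-1} · (x - mu):
  Sigma^{-1} · (x - mu) = (0.2124, -0.2566, -0.4513).
  (x - mu)^T · [Sigma^{-1} · (x - mu)] = (2)·(0.2124) + (-1)·(-0.2566) + (-2)·(-0.4513) = 1.5841.

Step 4 — take square root: d = √(1.5841) ≈ 1.2586.

d(x, mu) = √(1.5841) ≈ 1.2586


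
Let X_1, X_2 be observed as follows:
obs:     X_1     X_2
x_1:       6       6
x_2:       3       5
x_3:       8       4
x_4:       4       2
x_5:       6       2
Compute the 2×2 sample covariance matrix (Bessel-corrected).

Step 1 — column means:
  mean(X_1) = (6 + 3 + 8 + 4 + 6) / 5 = 27/5 = 5.4
  mean(X_2) = (6 + 5 + 4 + 2 + 2) / 5 = 19/5 = 3.8

Step 2 — sample covariance S[i,j] = (1/(n-1)) · Σ_k (x_{k,i} - mean_i) · (x_{k,j} - mean_j), with n-1 = 4.
  S[X_1,X_1] = ((0.6)·(0.6) + (-2.4)·(-2.4) + (2.6)·(2.6) + (-1.4)·(-1.4) + (0.6)·(0.6)) / 4 = 15.2/4 = 3.8
  S[X_1,X_2] = ((0.6)·(2.2) + (-2.4)·(1.2) + (2.6)·(0.2) + (-1.4)·(-1.8) + (0.6)·(-1.8)) / 4 = 0.4/4 = 0.1
  S[X_2,X_2] = ((2.2)·(2.2) + (1.2)·(1.2) + (0.2)·(0.2) + (-1.8)·(-1.8) + (-1.8)·(-1.8)) / 4 = 12.8/4 = 3.2

S is symmetric (S[j,i] = S[i,j]). Assembling:

S = [[3.8, 0.1],
 [0.1, 3.2]]


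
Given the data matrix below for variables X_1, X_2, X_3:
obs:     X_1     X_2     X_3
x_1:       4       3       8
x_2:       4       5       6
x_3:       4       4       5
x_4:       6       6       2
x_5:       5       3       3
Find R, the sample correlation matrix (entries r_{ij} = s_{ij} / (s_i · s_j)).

Step 1 — column means:
  mean(X_1) = (4 + 4 + 4 + 6 + 5) / 5 = 23/5 = 4.6
  mean(X_2) = (3 + 5 + 4 + 6 + 3) / 5 = 21/5 = 4.2
  mean(X_3) = (8 + 6 + 5 + 2 + 3) / 5 = 24/5 = 4.8

Step 2 — sample variances and covariances s[i,j] = (1/(n-1)) · Σ_k (x_{k,i} - mean_i) · (x_{k,j} - mean_j), with n-1 = 4:
  s[X_1,X_1] = ((-0.6)·(-0.6) + (-0.6)·(-0.6) + (-0.6)·(-0.6) + (1.4)·(1.4) + (0.4)·(0.4)) / 4 = 3.2/4 = 0.8
  s[X_1,X_2] = ((-0.6)·(-1.2) + (-0.6)·(0.8) + (-0.6)·(-0.2) + (1.4)·(1.8) + (0.4)·(-1.2)) / 4 = 2.4/4 = 0.6
  s[X_1,X_3] = ((-0.6)·(3.2) + (-0.6)·(1.2) + (-0.6)·(0.2) + (1.4)·(-2.8) + (0.4)·(-1.8)) / 4 = -7.4/4 = -1.85
  s[X_2,X_2] = ((-1.2)·(-1.2) + (0.8)·(0.8) + (-0.2)·(-0.2) + (1.8)·(1.8) + (-1.2)·(-1.2)) / 4 = 6.8/4 = 1.7
  s[X_2,X_3] = ((-1.2)·(3.2) + (0.8)·(1.2) + (-0.2)·(0.2) + (1.8)·(-2.8) + (-1.2)·(-1.8)) / 4 = -5.8/4 = -1.45
  s[X_3,X_3] = ((3.2)·(3.2) + (1.2)·(1.2) + (0.2)·(0.2) + (-2.8)·(-2.8) + (-1.8)·(-1.8)) / 4 = 22.8/4 = 5.7
  Sample standard deviations s_i = √(s[i,i]):
  s(X_1) = √(0.8) = 0.8944
  s(X_2) = √(1.7) = 1.3038
  s(X_3) = √(5.7) = 2.3875

Step 3 — r_{ij} = s_{ij} / (s_i · s_j):
  r[X_1,X_1] = 1 (diagonal).
  r[X_1,X_2] = 0.6 / (0.8944 · 1.3038) = 0.6 / 1.1662 = 0.5145
  r[X_1,X_3] = -1.85 / (0.8944 · 2.3875) = -1.85 / 2.1354 = -0.8663
  r[X_2,X_2] = 1 (diagonal).
  r[X_2,X_3] = -1.45 / (1.3038 · 2.3875) = -1.45 / 3.1129 = -0.4658
  r[X_3,X_3] = 1 (diagonal).

R is symmetric with unit diagonal. Assembling:

R = [[1, 0.5145, -0.8663],
 [0.5145, 1, -0.4658],
 [-0.8663, -0.4658, 1]]


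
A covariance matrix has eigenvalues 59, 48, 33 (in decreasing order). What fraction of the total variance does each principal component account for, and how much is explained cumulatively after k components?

Step 1 — total variance = trace(Sigma) = Σ λ_i = 59 + 48 + 33 = 140.

Step 2 — fraction explained by component i = λ_i / Σ λ:
  PC1: 59/140 = 0.4214
  PC2: 48/140 = 0.3429
  PC3: 33/140 = 0.2357

Step 3 — cumulative fraction after k components = (λ_1 + ... + λ_k) / Σ λ:
  k = 1: 59/140 = 0.4214
  k = 2: (59 + 48)/140 = 107/140 = 0.7643
  k = 3: (59 + 48 + 33)/140 = 140/140 = 1

Summary (fraction, with percent):

explained: PC1 0.4214 (42.14%), PC2 0.3429 (34.29%), PC3 0.2357 (23.57%);  cumulative: 0.4214, 0.7643, 1


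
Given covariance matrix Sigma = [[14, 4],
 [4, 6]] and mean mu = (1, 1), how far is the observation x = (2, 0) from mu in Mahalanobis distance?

Step 1 — centre the observation: (x - mu) = (1, -1).

Step 2 — invert Sigma. det(Sigma) = 14·6 - (4)² = 68.
  Sigma^{-1} = (1/det) · [[d, -b], [-b, a]] = [[0.0882, -0.0588],
 [-0.0588, 0.2059]].

Step 3 — form the quadratic (x - mu)^T · Sigma^{-1} · (x - mu):
  Sigma^{-1} · (x - mu) = (0.1471, -0.2647).
  (x - mu)^T · [Sigma^{-1} · (x - mu)] = (1)·(0.1471) + (-1)·(-0.2647) = 0.4118.

Step 4 — take square root: d = √(0.4118) ≈ 0.6417.

d(x, mu) = √(0.4118) ≈ 0.6417


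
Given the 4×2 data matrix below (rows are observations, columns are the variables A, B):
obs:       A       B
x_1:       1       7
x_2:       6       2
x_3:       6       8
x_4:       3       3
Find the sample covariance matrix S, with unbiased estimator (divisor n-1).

Step 1 — column means:
  mean(A) = (1 + 6 + 6 + 3) / 4 = 16/4 = 4
  mean(B) = (7 + 2 + 8 + 3) / 4 = 20/4 = 5

Step 2 — sample covariance S[i,j] = (1/(n-1)) · Σ_k (x_{k,i} - mean_i) · (x_{k,j} - mean_j), with n-1 = 3.
  S[A,A] = ((-3)·(-3) + (2)·(2) + (2)·(2) + (-1)·(-1)) / 3 = 18/3 = 6
  S[A,B] = ((-3)·(2) + (2)·(-3) + (2)·(3) + (-1)·(-2)) / 3 = -4/3 = -1.3333
  S[B,B] = ((2)·(2) + (-3)·(-3) + (3)·(3) + (-2)·(-2)) / 3 = 26/3 = 8.6667

S is symmetric (S[j,i] = S[i,j]). Assembling:

S = [[6, -1.3333],
 [-1.3333, 8.6667]]


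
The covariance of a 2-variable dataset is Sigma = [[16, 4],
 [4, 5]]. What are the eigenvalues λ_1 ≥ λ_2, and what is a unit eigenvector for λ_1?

Step 1 — characteristic polynomial of 2×2 Sigma:
  det(Sigma - λI) = λ² - trace · λ + det = 0.
  trace = 16 + 5 = 21, det = 16·5 - (4)² = 64.
Step 2 — discriminant:
  Δ = trace² - 4·det = 441 - 256 = 185.
Step 3 — eigenvalues:
  λ = (trace ± √Δ)/2 = (21 ± 13.6015)/2,
  λ_1 = 17.3007,  λ_2 = 3.6993.

Step 4 — unit eigenvector for λ_1: solve (Sigma - λ_1 I)v = 0. First row:
  (16 - 17.3007)·v_x + (4)·v_y = 0, i.e. (-1.3007)·v_x + (4)·v_y = 0,
  so v ∝ (b, λ_1 - a) = (4, 1.3007) = u.
  ||u|| = √((4)² + (1.3007)²) = √(17.6919) ≈ 4.2062,
  v_1 = u/||u|| ≈ (0.951, 0.3092) (||v_1|| = 1).

λ_1 = 17.3007,  λ_2 = 3.6993;  v_1 ≈ (0.951, 0.3092)


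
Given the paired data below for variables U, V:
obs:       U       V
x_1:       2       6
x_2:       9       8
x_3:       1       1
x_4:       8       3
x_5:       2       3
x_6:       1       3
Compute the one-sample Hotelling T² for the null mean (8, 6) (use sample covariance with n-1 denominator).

Step 1 — sample mean vector:
  mean(U) = (2 + 9 + 1 + 8 + 2 + 1) / 6 = 23/6 = 3.8333
  mean(V) = (6 + 8 + 1 + 3 + 3 + 3) / 6 = 24/6 = 4
  x̄ = (3.8333, 4),  deviation x̄ - mu_0 = (3.8333, 4) - (8, 6) = (-4.1667, -2).

Step 2 — sample covariance matrix, S[i,j] = (1/(n-1)) · Σ_k (x_{k,i} - mean_i) · (x_{k,j} - mean_j), divisor n-1 = 5:
  S[U,U] = ((-1.8333)·(-1.8333) + (5.1667)·(5.1667) + (-2.8333)·(-2.8333) + (4.1667)·(4.1667) + (-1.8333)·(-1.8333) + (-2.8333)·(-2.8333)) / 5 = 66.8333/5 = 13.3667
  S[U,V] = ((-1.8333)·(2) + (5.1667)·(4) + (-2.8333)·(-3) + (4.1667)·(-1) + (-1.8333)·(-1) + (-2.8333)·(-1)) / 5 = 26/5 = 5.2
  S[V,V] = ((2)·(2) + (4)·(4) + (-3)·(-3) + (-1)·(-1) + (-1)·(-1) + (-1)·(-1)) / 5 = 32/5 = 6.4
  S = [[13.3667, 5.2],
 [5.2, 6.4]].

Step 3 — invert S. det(S) = 13.3667·6.4 - (5.2)² = 58.5067.
  S^{-1} = (1/det) · [[d, -b], [-b, a]] = [[0.1094, -0.0889],
 [-0.0889, 0.2285]].

Step 4 — quadratic form (x̄ - mu_0)^T · S^{-1} · (x̄ - mu_0):
  S^{-1} · (x̄ - mu_0) = (-0.278, -0.0866),
  (x̄ - mu_0)^T · [...] = (-4.1667)·(-0.278) + (-2)·(-0.0866) = 1.3317.

Step 5 — scale by n: T² = 6 · 1.3317 = 7.99.

T² ≈ 7.99


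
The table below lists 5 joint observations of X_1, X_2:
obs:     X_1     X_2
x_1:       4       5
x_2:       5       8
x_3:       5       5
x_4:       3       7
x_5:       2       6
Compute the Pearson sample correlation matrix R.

Step 1 — column means:
  mean(X_1) = (4 + 5 + 5 + 3 + 2) / 5 = 19/5 = 3.8
  mean(X_2) = (5 + 8 + 5 + 7 + 6) / 5 = 31/5 = 6.2

Step 2 — sample variances and covariances s[i,j] = (1/(n-1)) · Σ_k (x_{k,i} - mean_i) · (x_{k,j} - mean_j), with n-1 = 4:
  s[X_1,X_1] = ((0.2)·(0.2) + (1.2)·(1.2) + (1.2)·(1.2) + (-0.8)·(-0.8) + (-1.8)·(-1.8)) / 4 = 6.8/4 = 1.7
  s[X_1,X_2] = ((0.2)·(-1.2) + (1.2)·(1.8) + (1.2)·(-1.2) + (-0.8)·(0.8) + (-1.8)·(-0.2)) / 4 = 0.2/4 = 0.05
  s[X_2,X_2] = ((-1.2)·(-1.2) + (1.8)·(1.8) + (-1.2)·(-1.2) + (0.8)·(0.8) + (-0.2)·(-0.2)) / 4 = 6.8/4 = 1.7
  Sample standard deviations s_i = √(s[i,i]):
  s(X_1) = √(1.7) = 1.3038
  s(X_2) = √(1.7) = 1.3038

Step 3 — r_{ij} = s_{ij} / (s_i · s_j):
  r[X_1,X_1] = 1 (diagonal).
  r[X_1,X_2] = 0.05 / (1.3038 · 1.3038) = 0.05 / 1.7 = 0.0294
  r[X_2,X_2] = 1 (diagonal).

R is symmetric with unit diagonal. Assembling:

R = [[1, 0.0294],
 [0.0294, 1]]


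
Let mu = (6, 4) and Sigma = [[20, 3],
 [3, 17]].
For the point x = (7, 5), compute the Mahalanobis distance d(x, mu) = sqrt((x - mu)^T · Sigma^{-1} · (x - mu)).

Step 1 — centre the observation: (x - mu) = (1, 1).

Step 2 — invert Sigma. det(Sigma) = 20·17 - (3)² = 331.
  Sigma^{-1} = (1/det) · [[d, -b], [-b, a]] = [[0.0514, -0.0091],
 [-0.0091, 0.0604]].

Step 3 — form the quadratic (x - mu)^T · Sigma^{-1} · (x - mu):
  Sigma^{-1} · (x - mu) = (0.0423, 0.0514).
  (x - mu)^T · [Sigma^{-1} · (x - mu)] = (1)·(0.0423) + (1)·(0.0514) = 0.0937.

Step 4 — take square root: d = √(0.0937) ≈ 0.306.

d(x, mu) = √(0.0937) ≈ 0.306
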